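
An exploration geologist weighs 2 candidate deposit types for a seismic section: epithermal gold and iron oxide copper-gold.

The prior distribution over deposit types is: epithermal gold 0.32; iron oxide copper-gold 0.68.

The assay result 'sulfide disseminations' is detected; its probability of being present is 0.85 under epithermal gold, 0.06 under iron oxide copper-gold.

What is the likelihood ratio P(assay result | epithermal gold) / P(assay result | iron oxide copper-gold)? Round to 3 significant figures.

14.2

The Bayes factor is the ratio of the two likelihoods.
  epithermal gold: 0.85
  iron oxide copper-gold: 0.06
Bayes factor = 0.85 / 0.06 ≈ 14.2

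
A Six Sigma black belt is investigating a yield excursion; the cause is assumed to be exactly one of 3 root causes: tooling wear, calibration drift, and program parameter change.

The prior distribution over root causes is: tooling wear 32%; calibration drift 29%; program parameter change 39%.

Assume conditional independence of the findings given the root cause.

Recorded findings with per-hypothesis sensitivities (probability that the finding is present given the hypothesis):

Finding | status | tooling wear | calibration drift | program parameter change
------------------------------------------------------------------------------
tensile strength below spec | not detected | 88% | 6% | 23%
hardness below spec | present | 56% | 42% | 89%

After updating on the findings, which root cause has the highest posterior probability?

program parameter change

Multiply each prior by the joint likelihood of the evidence pattern (using 1 − P(present | H) for each absent finding):
  tooling wear: 0.32 × (1 − 0.88) × 0.56 = 0.021504
  calibration drift: 0.29 × (1 − 0.06) × 0.42 = 0.11449
  program parameter change: 0.39 × (1 − 0.23) × 0.89 = 0.26727
The unnormalized weights sum to 0.40326.
P(tooling wear | evidence) ≈ 0.021504 / 0.40326 ≈ 0.053
P(calibration drift | evidence) ≈ 0.11449 / 0.40326 ≈ 0.284
P(program parameter change | evidence) ≈ 0.26727 / 0.40326 ≈ 0.663
The largest is 0.663, so program parameter change is most probable.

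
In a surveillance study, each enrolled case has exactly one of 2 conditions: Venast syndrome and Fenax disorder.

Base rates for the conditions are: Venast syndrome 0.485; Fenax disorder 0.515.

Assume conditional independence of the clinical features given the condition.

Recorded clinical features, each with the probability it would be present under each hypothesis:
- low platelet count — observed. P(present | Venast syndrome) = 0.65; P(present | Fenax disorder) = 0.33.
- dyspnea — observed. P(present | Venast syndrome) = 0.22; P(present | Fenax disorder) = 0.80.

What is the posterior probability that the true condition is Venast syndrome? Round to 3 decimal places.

0.338

By Bayes' rule with conditional independence, the unnormalized weight for each hypothesis is prior × ∏ likelihoods:
  Venast syndrome: 0.485 × 0.65 × 0.22 = 0.069355
  Fenax disorder: 0.515 × 0.33 × 0.80 = 0.13596
The unnormalized weights sum to 0.20532.
P(Venast syndrome | evidence) = 0.069355 / 0.20532 ≈ 0.338.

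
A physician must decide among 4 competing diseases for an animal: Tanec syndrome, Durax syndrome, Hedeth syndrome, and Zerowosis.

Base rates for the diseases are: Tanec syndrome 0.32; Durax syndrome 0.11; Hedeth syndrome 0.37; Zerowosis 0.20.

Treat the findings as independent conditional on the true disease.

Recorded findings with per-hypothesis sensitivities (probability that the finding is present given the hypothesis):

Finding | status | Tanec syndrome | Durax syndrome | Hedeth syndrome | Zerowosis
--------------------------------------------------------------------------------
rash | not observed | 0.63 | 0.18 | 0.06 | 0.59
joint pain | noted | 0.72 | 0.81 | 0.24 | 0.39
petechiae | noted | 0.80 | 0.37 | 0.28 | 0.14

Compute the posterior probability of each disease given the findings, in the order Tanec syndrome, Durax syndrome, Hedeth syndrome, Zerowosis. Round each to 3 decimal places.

Multiply each prior by the joint likelihood of the evidence pattern (using 1 − P(present | H) for each absent finding):
  Tanec syndrome: 0.32 × (1 − 0.63) × 0.72 × 0.80 = 0.068198
  Durax syndrome: 0.11 × (1 − 0.18) × 0.81 × 0.37 = 0.027033
  Hedeth syndrome: 0.37 × (1 − 0.06) × 0.24 × 0.28 = 0.023372
  Zerowosis: 0.20 × (1 − 0.59) × 0.39 × 0.14 = 0.0044772
Normalizing constant Z = 0.068198 + 0.027033 + 0.023372 + 0.0044772 = 0.12308.
P(Tanec syndrome | evidence) = 0.068198 / 0.12308 ≈ 0.554
P(Durax syndrome | evidence) = 0.027033 / 0.12308 ≈ 0.220
P(Hedeth syndrome | evidence) = 0.023372 / 0.12308 ≈ 0.190
P(Zerowosis | evidence) = 0.0044772 / 0.12308 ≈ 0.036

0.554, 0.220, 0.190, 0.036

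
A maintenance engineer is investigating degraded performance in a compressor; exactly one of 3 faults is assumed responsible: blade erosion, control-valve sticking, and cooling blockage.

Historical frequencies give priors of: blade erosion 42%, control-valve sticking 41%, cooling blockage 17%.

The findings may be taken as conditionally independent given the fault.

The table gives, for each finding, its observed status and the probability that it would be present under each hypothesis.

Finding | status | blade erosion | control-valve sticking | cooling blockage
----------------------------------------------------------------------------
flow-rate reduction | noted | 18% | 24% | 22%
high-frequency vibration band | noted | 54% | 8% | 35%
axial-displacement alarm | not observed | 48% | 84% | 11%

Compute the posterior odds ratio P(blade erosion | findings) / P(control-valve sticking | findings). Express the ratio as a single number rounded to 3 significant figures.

16.9

The normalizing constant cancels in an odds ratio, so compute prior × likelihood for the two hypotheses only (using 1 − P(present | H) for each absent finding):
  blade erosion: 0.42 × 0.18 × 0.54 × (1 − 0.48) = 0.021228
  control-valve sticking: 0.41 × 0.24 × 0.08 × (1 − 0.84) = 0.0012595
Odds(blade erosion : control-valve sticking) = 0.021228 / 0.0012595 ≈ 16.9.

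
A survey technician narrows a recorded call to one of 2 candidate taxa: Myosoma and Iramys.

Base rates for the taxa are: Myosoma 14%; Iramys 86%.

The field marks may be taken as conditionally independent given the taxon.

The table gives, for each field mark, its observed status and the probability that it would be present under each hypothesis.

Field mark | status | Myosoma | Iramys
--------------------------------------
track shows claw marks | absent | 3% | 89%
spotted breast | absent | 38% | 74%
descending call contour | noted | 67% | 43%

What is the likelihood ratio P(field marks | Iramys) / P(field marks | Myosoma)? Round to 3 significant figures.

Take the product of per-field mark likelihoods under each hypothesis (using 1 − P(present | H) for each absent field mark), then divide.
  Iramys: (1 − 0.89) × (1 − 0.74) × 0.43 = 0.012298
  Myosoma: (1 − 0.03) × (1 − 0.38) × 0.67 = 0.40294
Bayes factor = 0.012298 / 0.40294 ≈ 0.0305

0.0305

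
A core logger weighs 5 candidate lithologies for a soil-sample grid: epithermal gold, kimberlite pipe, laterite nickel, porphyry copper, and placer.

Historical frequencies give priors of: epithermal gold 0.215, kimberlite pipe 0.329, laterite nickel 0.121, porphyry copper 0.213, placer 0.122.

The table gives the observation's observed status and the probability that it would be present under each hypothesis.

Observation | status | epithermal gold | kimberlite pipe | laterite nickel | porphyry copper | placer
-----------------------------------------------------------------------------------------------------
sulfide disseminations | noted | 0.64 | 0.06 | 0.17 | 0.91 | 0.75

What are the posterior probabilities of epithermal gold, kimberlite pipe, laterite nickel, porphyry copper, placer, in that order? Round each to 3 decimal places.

0.297, 0.043, 0.044, 0.418, 0.198

For each hypothesis, the unnormalized posterior weight is prior × likelihood:
  epithermal gold: 0.215 × 0.64 = 0.1376
  kimberlite pipe: 0.329 × 0.06 = 0.01974
  laterite nickel: 0.121 × 0.17 = 0.02057
  porphyry copper: 0.213 × 0.91 = 0.19383
  placer: 0.122 × 0.75 = 0.0915
Marginal likelihood of the evidence = 0.46324.
P(epithermal gold | evidence) = 0.1376 / 0.46324 ≈ 0.297
P(kimberlite pipe | evidence) = 0.01974 / 0.46324 ≈ 0.043
P(laterite nickel | evidence) = 0.02057 / 0.46324 ≈ 0.044
P(porphyry copper | evidence) = 0.19383 / 0.46324 ≈ 0.418
P(placer | evidence) = 0.0915 / 0.46324 ≈ 0.198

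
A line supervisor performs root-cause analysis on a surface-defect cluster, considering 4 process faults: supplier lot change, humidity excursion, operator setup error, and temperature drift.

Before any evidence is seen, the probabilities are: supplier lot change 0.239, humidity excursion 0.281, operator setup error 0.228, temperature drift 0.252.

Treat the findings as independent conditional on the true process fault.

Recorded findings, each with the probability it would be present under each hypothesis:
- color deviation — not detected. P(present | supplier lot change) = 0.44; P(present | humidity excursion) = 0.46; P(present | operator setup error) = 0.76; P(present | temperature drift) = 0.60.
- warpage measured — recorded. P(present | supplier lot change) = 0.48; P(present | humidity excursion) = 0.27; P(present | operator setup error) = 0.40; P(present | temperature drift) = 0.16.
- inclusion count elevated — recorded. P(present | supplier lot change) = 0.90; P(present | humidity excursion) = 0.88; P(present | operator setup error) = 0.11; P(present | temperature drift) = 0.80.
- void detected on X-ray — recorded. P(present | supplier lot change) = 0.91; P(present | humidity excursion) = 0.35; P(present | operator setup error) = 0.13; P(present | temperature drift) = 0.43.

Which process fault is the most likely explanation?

supplier lot change

By Bayes' rule with conditional independence, the unnormalized weight for each hypothesis is prior × ∏ likelihoods (using 1 − P(present | H) for each absent finding):
  supplier lot change: 0.239 × (1 − 0.44) × 0.48 × 0.90 × 0.91 = 0.052615
  humidity excursion: 0.281 × (1 − 0.46) × 0.27 × 0.88 × 0.35 = 0.012619
  operator setup error: 0.228 × (1 − 0.76) × 0.40 × 0.11 × 0.13 = 0.000313
  temperature drift: 0.252 × (1 − 0.60) × 0.16 × 0.80 × 0.43 = 0.005548
Normalizing constant Z = 0.052615 + 0.012619 + 0.000313 + 0.005548 = 0.071095.
P(supplier lot change | evidence) ≈ 0.052615 / 0.071095 ≈ 0.740
P(humidity excursion | evidence) ≈ 0.012619 / 0.071095 ≈ 0.177
P(operator setup error | evidence) ≈ 0.000313 / 0.071095 ≈ 0.004
P(temperature drift | evidence) ≈ 0.005548 / 0.071095 ≈ 0.078
The largest is 0.740, so supplier lot change is most probable.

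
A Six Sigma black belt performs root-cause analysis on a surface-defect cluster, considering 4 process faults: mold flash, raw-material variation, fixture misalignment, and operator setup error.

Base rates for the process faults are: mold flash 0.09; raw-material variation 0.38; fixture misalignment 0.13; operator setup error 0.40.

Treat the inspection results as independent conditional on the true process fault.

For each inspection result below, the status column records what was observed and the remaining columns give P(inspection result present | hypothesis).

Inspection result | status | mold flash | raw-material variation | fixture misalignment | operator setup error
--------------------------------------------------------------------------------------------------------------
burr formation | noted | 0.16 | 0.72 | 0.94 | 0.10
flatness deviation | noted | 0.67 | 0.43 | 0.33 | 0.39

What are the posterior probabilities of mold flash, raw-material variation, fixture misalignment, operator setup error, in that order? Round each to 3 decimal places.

0.053, 0.642, 0.220, 0.085

For each hypothesis, the unnormalized posterior weight is prior × product of the inspection result likelihoods:
  mold flash: 0.09 × 0.16 × 0.67 = 0.009648
  raw-material variation: 0.38 × 0.72 × 0.43 = 0.11765
  fixture misalignment: 0.13 × 0.94 × 0.33 = 0.040326
  operator setup error: 0.40 × 0.10 × 0.39 = 0.0156
The unnormalized weights sum to 0.18322.
P(mold flash | evidence) = 0.009648 / 0.18322 ≈ 0.053
P(raw-material variation | evidence) = 0.11765 / 0.18322 ≈ 0.642
P(fixture misalignment | evidence) = 0.040326 / 0.18322 ≈ 0.220
P(operator setup error | evidence) = 0.0156 / 0.18322 ≈ 0.085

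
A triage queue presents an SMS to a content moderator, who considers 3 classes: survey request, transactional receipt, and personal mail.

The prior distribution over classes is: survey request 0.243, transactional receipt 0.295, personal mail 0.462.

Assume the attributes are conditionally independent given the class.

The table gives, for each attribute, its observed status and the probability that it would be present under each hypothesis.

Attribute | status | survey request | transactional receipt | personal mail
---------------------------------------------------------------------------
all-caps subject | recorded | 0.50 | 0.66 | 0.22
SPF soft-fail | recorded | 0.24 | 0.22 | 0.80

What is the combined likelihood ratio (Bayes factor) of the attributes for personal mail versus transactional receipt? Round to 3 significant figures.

1.21

Take the product of per-attribute likelihoods under each hypothesis, then divide.
  personal mail: 0.22 × 0.80 = 0.176
  transactional receipt: 0.66 × 0.22 = 0.1452
Bayes factor = 0.176 / 0.1452 ≈ 1.21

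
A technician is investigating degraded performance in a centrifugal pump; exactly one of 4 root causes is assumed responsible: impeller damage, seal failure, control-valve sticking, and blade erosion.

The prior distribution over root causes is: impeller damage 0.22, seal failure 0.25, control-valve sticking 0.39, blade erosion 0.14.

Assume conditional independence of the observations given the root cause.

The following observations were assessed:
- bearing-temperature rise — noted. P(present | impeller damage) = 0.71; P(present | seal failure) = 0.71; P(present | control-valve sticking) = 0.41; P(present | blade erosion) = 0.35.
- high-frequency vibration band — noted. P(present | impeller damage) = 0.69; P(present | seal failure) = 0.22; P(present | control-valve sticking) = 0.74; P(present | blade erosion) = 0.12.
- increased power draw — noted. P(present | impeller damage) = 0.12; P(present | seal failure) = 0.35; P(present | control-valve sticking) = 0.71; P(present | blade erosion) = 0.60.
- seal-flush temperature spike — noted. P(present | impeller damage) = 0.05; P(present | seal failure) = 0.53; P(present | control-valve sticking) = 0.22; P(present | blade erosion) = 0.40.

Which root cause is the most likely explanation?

control-valve sticking

Multiply each prior by the joint likelihood of the evidence pattern:
  impeller damage: 0.22 × 0.71 × 0.69 × 0.12 × 0.05 = 0.00064667
  seal failure: 0.25 × 0.71 × 0.22 × 0.35 × 0.53 = 0.0072438
  control-valve sticking: 0.39 × 0.41 × 0.74 × 0.71 × 0.22 = 0.018483
  blade erosion: 0.14 × 0.35 × 0.12 × 0.60 × 0.40 = 0.0014112
The unnormalized weights sum to 0.027784.
P(impeller damage | evidence) ≈ 0.00064667 / 0.027784 ≈ 0.023
P(seal failure | evidence) ≈ 0.0072438 / 0.027784 ≈ 0.261
P(control-valve sticking | evidence) ≈ 0.018483 / 0.027784 ≈ 0.665
P(blade erosion | evidence) ≈ 0.0014112 / 0.027784 ≈ 0.051
The largest is 0.665, so control-valve sticking is most probable.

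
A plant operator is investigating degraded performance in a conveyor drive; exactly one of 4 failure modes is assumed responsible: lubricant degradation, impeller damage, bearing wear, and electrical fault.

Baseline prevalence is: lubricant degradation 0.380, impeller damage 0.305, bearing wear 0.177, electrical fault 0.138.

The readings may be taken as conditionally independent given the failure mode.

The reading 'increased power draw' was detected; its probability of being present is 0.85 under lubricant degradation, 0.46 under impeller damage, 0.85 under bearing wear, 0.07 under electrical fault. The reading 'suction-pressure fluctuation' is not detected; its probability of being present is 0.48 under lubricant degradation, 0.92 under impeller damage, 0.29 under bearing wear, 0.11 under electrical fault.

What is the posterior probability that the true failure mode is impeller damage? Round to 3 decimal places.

0.038

Multiply each prior by the joint likelihood of the reading pattern (using 1 − P(present | H) for each absent reading):
  lubricant degradation: 0.380 × 0.85 × (1 − 0.48) = 0.16796
  impeller damage: 0.305 × 0.46 × (1 − 0.92) = 0.011224
  bearing wear: 0.177 × 0.85 × (1 − 0.29) = 0.10682
  electrical fault: 0.138 × 0.07 × (1 − 0.11) = 0.0085974
The unnormalized weights sum to 0.2946.
P(impeller damage | evidence) = 0.011224 / 0.2946 ≈ 0.038.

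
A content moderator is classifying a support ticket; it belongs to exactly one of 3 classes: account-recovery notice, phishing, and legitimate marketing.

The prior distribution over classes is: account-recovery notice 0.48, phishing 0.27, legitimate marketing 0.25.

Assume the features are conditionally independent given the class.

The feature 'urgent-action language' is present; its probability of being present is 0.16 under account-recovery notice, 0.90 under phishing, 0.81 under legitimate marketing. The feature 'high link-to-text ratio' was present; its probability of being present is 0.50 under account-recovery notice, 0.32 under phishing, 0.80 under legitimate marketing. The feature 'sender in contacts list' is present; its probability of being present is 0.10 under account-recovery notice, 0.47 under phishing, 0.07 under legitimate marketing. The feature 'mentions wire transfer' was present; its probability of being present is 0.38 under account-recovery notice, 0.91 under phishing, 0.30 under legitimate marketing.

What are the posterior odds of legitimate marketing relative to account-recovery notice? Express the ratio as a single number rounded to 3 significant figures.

2.33

Posterior odds equal prior odds times the likelihood ratio; only the two competing hypotheses matter.
  legitimate marketing: 0.25 × 0.81 × 0.80 × 0.07 × 0.30 = 0.003402
  account-recovery notice: 0.48 × 0.16 × 0.50 × 0.10 × 0.38 = 0.0014592
Odds(legitimate marketing : account-recovery notice) = 0.003402 / 0.0014592 ≈ 2.33.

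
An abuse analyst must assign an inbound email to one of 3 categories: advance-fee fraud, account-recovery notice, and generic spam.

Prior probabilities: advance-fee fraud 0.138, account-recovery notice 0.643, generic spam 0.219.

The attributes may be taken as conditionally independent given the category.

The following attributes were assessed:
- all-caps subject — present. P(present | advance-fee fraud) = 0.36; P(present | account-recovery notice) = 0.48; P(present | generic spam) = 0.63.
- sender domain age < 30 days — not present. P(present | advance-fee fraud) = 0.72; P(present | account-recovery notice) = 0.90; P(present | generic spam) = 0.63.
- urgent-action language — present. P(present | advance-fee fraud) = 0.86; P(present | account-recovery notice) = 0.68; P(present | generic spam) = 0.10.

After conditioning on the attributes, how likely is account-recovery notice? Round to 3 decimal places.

For each hypothesis, the unnormalized posterior weight is prior × product of the attribute likelihoods (using 1 − P(present | H) for each absent attribute):
  advance-fee fraud: 0.138 × 0.36 × (1 − 0.72) × 0.86 = 0.011963
  account-recovery notice: 0.643 × 0.48 × (1 − 0.90) × 0.68 = 0.020988
  generic spam: 0.219 × 0.63 × (1 − 0.63) × 0.10 = 0.0051049
Marginal likelihood of the evidence = 0.038055.
P(account-recovery notice | evidence) = 0.020988 / 0.038055 ≈ 0.551.

0.551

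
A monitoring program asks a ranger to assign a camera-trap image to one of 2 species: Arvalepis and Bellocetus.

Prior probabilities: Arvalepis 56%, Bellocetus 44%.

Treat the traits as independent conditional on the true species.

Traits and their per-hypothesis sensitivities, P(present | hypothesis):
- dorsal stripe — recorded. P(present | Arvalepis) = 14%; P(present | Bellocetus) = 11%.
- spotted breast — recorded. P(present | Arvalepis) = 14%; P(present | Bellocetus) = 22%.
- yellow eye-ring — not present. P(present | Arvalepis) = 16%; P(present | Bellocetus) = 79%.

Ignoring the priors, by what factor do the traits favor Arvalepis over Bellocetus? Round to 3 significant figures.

Joint likelihood of the trait pattern under each hypothesis (using 1 − P(present | H) for each absent trait):
  Arvalepis: 0.14 × 0.14 × (1 − 0.16) = 0.016464
  Bellocetus: 0.11 × 0.22 × (1 − 0.79) = 0.005082
Bayes factor = 0.016464 / 0.005082 ≈ 3.24

3.24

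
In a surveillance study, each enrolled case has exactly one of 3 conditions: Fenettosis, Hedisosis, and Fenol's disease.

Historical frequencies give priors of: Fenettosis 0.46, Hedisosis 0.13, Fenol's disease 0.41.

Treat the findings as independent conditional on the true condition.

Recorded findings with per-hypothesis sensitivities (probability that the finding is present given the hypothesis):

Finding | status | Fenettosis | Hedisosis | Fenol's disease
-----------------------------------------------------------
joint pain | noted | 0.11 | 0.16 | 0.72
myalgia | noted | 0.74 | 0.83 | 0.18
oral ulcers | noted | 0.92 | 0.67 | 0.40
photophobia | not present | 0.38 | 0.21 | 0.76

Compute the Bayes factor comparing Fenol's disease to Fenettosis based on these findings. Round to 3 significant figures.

Take the product of per-finding likelihoods under each hypothesis (using 1 − P(present | H) for each absent finding), then divide.
  Fenol's disease: 0.72 × 0.18 × 0.40 × (1 − 0.76) = 0.012442
  Fenettosis: 0.11 × 0.74 × 0.92 × (1 − 0.38) = 0.046431
Bayes factor = 0.012442 / 0.046431 ≈ 0.268

0.268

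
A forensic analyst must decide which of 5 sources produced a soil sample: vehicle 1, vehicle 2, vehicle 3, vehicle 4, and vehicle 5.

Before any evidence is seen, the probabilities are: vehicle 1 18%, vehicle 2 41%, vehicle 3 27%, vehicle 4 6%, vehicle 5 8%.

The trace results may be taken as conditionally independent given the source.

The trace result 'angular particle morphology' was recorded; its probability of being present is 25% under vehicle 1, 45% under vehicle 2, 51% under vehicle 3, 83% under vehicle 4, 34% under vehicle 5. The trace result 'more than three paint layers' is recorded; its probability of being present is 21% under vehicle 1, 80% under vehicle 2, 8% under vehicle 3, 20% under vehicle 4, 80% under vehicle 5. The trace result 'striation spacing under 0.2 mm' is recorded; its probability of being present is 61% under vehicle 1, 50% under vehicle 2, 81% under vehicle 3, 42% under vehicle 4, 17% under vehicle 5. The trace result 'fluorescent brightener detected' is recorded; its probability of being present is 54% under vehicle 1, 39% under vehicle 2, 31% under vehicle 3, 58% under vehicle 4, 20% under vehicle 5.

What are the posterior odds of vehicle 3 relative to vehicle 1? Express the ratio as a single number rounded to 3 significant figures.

Unnormalized posterior weight (prior times the trace result likelihoods) for each of the two hypotheses:
  vehicle 3: 0.27 × 0.51 × 0.08 × 0.81 × 0.31 = 0.0027661
  vehicle 1: 0.18 × 0.25 × 0.21 × 0.61 × 0.54 = 0.0031128
Odds(vehicle 3 : vehicle 1) = 0.0027661 / 0.0031128 ≈ 0.889.

0.889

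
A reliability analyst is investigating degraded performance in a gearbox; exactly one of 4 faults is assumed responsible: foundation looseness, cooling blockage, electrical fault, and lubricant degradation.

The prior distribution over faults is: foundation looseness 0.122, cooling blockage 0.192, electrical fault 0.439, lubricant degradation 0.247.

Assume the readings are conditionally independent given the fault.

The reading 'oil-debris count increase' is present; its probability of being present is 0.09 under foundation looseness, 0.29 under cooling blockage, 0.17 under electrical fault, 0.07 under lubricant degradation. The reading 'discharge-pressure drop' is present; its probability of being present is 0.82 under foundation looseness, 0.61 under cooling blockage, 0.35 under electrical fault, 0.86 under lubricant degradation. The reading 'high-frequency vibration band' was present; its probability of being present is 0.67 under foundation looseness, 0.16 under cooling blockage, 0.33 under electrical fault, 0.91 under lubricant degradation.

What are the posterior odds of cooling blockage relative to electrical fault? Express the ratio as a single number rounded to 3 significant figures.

0.630

The normalizing constant cancels in an odds ratio, so compute prior × likelihood for the two hypotheses only:
  cooling blockage: 0.192 × 0.29 × 0.61 × 0.16 = 0.0054344
  electrical fault: 0.439 × 0.17 × 0.35 × 0.33 = 0.0086198
Odds(cooling blockage : electrical fault) = 0.0054344 / 0.0086198 ≈ 0.630.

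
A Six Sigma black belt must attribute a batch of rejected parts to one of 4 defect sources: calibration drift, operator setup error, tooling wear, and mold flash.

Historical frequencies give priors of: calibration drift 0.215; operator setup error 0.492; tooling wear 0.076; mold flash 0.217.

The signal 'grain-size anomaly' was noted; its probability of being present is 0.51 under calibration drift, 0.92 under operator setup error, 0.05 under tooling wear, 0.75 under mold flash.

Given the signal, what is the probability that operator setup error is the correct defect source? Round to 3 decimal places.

0.621

Multiply each prior by the likelihood of the signal:
  calibration drift: 0.215 × 0.51 = 0.10965
  operator setup error: 0.492 × 0.92 = 0.45264
  tooling wear: 0.076 × 0.05 = 0.0038
  mold flash: 0.217 × 0.75 = 0.16275
Normalizing constant Z = 0.10965 + 0.45264 + 0.0038 + 0.16275 = 0.72884.
P(operator setup error | evidence) = 0.45264 / 0.72884 ≈ 0.621.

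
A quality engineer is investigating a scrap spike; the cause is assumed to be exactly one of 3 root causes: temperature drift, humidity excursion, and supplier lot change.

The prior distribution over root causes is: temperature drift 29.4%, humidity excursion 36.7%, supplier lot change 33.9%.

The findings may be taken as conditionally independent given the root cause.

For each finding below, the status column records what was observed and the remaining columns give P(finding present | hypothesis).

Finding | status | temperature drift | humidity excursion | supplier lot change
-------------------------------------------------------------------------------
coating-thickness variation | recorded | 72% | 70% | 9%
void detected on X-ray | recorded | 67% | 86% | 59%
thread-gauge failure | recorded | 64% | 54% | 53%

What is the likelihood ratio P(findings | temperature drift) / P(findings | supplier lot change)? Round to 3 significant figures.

11.0

Joint likelihood of the evidence pattern under each hypothesis:
  temperature drift: 0.72 × 0.67 × 0.64 = 0.30874
  supplier lot change: 0.09 × 0.59 × 0.53 = 0.028143
Bayes factor = 0.30874 / 0.028143 ≈ 11.0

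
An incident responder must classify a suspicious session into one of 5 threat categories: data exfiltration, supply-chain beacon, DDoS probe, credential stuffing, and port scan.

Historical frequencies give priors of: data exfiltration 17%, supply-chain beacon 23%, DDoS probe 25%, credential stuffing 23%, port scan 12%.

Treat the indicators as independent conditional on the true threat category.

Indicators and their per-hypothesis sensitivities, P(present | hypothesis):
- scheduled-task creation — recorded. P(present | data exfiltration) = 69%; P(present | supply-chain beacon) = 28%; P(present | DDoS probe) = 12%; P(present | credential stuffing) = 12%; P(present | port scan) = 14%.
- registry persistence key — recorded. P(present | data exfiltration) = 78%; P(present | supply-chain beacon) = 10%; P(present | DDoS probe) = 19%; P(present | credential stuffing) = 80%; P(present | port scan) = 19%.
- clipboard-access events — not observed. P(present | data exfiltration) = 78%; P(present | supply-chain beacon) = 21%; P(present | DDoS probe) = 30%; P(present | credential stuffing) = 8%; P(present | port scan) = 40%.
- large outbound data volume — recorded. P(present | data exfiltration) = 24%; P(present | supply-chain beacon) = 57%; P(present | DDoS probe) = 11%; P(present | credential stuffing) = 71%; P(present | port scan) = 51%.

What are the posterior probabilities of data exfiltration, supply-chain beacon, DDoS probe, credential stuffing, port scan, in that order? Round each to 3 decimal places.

By Bayes' rule with conditional independence, the unnormalized weight for each hypothesis is prior × ∏ likelihoods (using 1 − P(present | H) for each absent indicator):
  data exfiltration: 0.17 × 0.69 × 0.78 × (1 − 0.78) × 0.24 = 0.0048309
  supply-chain beacon: 0.23 × 0.28 × 0.10 × (1 − 0.21) × 0.57 = 0.0028999
  DDoS probe: 0.25 × 0.12 × 0.19 × (1 − 0.30) × 0.11 = 0.0004389
  credential stuffing: 0.23 × 0.12 × 0.80 × (1 − 0.08) × 0.71 = 0.014423
  port scan: 0.12 × 0.14 × 0.19 × (1 − 0.40) × 0.51 = 0.00097675
Marginal likelihood of the evidence = 0.023569.
P(data exfiltration | evidence) = 0.0048309 / 0.023569 ≈ 0.205
P(supply-chain beacon | evidence) = 0.0028999 / 0.023569 ≈ 0.123
P(DDoS probe | evidence) = 0.0004389 / 0.023569 ≈ 0.019
P(credential stuffing | evidence) = 0.014423 / 0.023569 ≈ 0.612
P(port scan | evidence) = 0.00097675 / 0.023569 ≈ 0.041

0.205, 0.123, 0.019, 0.612, 0.041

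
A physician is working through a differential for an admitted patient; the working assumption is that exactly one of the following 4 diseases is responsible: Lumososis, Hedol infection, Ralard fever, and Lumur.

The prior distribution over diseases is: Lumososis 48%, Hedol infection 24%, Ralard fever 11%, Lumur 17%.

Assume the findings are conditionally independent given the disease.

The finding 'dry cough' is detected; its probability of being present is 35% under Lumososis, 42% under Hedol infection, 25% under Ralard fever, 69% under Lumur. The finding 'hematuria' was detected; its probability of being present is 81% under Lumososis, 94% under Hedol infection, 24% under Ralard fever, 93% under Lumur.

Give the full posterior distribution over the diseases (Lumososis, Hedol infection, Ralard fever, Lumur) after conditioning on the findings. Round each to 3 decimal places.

0.393, 0.273, 0.019, 0.315

By Bayes' rule with conditional independence, the unnormalized weight for each hypothesis is prior × ∏ likelihoods:
  Lumososis: 0.48 × 0.35 × 0.81 = 0.13608
  Hedol infection: 0.24 × 0.42 × 0.94 = 0.094752
  Ralard fever: 0.11 × 0.25 × 0.24 = 0.0066
  Lumur: 0.17 × 0.69 × 0.93 = 0.10909
The unnormalized weights sum to 0.34652.
P(Lumososis | evidence) = 0.13608 / 0.34652 ≈ 0.393
P(Hedol infection | evidence) = 0.094752 / 0.34652 ≈ 0.273
P(Ralard fever | evidence) = 0.0066 / 0.34652 ≈ 0.019
P(Lumur | evidence) = 0.10909 / 0.34652 ≈ 0.315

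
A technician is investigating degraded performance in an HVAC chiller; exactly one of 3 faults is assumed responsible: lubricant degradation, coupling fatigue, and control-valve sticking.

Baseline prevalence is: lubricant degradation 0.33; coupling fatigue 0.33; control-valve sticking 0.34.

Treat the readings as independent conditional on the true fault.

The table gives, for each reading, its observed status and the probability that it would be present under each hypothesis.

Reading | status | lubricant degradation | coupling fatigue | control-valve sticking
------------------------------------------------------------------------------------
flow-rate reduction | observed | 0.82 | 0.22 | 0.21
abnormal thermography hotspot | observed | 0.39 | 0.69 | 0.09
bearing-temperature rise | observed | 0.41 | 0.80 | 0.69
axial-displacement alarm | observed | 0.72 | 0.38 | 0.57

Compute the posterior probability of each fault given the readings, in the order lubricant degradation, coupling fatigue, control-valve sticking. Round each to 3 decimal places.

Multiply each prior by the joint likelihood of the reading pattern:
  lubricant degradation: 0.33 × 0.82 × 0.39 × 0.41 × 0.72 = 0.031154
  coupling fatigue: 0.33 × 0.22 × 0.69 × 0.80 × 0.38 = 0.015229
  control-valve sticking: 0.34 × 0.21 × 0.09 × 0.69 × 0.57 = 0.0025273
The unnormalized weights sum to 0.04891.
P(lubricant degradation | evidence) = 0.031154 / 0.04891 ≈ 0.637
P(coupling fatigue | evidence) = 0.015229 / 0.04891 ≈ 0.311
P(control-valve sticking | evidence) = 0.0025273 / 0.04891 ≈ 0.052

0.637, 0.311, 0.052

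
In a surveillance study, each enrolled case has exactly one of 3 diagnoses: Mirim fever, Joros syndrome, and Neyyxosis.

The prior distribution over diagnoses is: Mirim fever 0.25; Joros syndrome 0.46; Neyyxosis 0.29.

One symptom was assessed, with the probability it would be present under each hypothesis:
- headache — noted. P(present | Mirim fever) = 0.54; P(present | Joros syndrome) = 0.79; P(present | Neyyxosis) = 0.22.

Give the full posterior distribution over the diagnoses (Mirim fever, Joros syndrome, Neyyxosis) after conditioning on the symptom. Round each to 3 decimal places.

0.240, 0.646, 0.113

For each hypothesis, the unnormalized posterior weight is prior × likelihood:
  Mirim fever: 0.25 × 0.54 = 0.135
  Joros syndrome: 0.46 × 0.79 = 0.3634
  Neyyxosis: 0.29 × 0.22 = 0.0638
The unnormalized weights sum to 0.5622.
P(Mirim fever | evidence) = 0.135 / 0.5622 ≈ 0.240
P(Joros syndrome | evidence) = 0.3634 / 0.5622 ≈ 0.646
P(Neyyxosis | evidence) = 0.0638 / 0.5622 ≈ 0.113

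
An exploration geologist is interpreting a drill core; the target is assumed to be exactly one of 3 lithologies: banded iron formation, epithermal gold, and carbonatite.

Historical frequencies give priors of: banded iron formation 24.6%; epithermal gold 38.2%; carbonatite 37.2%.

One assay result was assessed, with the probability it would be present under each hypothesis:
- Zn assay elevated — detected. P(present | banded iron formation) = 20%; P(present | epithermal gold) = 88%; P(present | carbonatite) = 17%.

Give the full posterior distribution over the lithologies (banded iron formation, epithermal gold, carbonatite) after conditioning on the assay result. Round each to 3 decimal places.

By Bayes' rule, the unnormalized weight for each hypothesis is prior × likelihood:
  banded iron formation: 0.246 × 0.20 = 0.0492
  epithermal gold: 0.382 × 0.88 = 0.33616
  carbonatite: 0.372 × 0.17 = 0.06324
Normalizing constant Z = 0.0492 + 0.33616 + 0.06324 = 0.4486.
P(banded iron formation | evidence) = 0.0492 / 0.4486 ≈ 0.110
P(epithermal gold | evidence) = 0.33616 / 0.4486 ≈ 0.749
P(carbonatite | evidence) = 0.06324 / 0.4486 ≈ 0.141

0.110, 0.749, 0.141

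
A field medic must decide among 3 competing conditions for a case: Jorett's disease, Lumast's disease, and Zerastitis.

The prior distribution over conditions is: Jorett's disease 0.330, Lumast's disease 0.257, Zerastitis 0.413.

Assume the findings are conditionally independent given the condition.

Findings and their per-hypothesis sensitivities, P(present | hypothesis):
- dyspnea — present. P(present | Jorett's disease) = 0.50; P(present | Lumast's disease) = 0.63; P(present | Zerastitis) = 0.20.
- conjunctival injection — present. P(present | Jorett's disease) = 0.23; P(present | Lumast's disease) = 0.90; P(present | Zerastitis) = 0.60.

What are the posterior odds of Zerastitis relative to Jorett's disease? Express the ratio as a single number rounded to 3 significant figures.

Unnormalized posterior weight (prior times the finding likelihoods) for each of the two hypotheses:
  Zerastitis: 0.413 × 0.20 × 0.60 = 0.04956
  Jorett's disease: 0.330 × 0.50 × 0.23 = 0.03795
Posterior odds = 0.04956 / 0.03795 ≈ 1.31.

1.31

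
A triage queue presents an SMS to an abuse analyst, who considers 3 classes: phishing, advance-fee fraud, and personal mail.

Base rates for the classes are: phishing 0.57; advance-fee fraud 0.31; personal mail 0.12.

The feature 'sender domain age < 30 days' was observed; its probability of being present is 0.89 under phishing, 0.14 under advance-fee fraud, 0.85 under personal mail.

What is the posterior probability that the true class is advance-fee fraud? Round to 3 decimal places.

By Bayes' rule, the unnormalized weight for each hypothesis is prior × likelihood:
  phishing: 0.57 × 0.89 = 0.5073
  advance-fee fraud: 0.31 × 0.14 = 0.0434
  personal mail: 0.12 × 0.85 = 0.102
The unnormalized weights sum to 0.6527.
P(advance-fee fraud | evidence) = 0.0434 / 0.6527 ≈ 0.066.

0.066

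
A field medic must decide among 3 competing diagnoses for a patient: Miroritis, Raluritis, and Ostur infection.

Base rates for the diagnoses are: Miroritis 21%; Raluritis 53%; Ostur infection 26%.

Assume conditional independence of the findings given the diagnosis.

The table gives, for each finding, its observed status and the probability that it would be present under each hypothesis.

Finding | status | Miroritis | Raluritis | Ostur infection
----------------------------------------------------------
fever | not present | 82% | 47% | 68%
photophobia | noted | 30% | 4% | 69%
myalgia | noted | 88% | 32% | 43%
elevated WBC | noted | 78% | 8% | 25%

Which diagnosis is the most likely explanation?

Multiply each prior by the joint likelihood of the evidence pattern (using 1 − P(present | H) for each absent finding):
  Miroritis: 0.21 × (1 − 0.82) × 0.30 × 0.88 × 0.78 = 0.0077838
  Raluritis: 0.53 × (1 − 0.47) × 0.04 × 0.32 × 0.08 = 0.00028764
  Ostur infection: 0.26 × (1 − 0.68) × 0.69 × 0.43 × 0.25 = 0.0061714
Marginal likelihood of the evidence = 0.014243.
P(Miroritis | evidence) ≈ 0.0077838 / 0.014243 ≈ 0.547
P(Raluritis | evidence) ≈ 0.00028764 / 0.014243 ≈ 0.020
P(Ostur infection | evidence) ≈ 0.0061714 / 0.014243 ≈ 0.433
The largest is 0.547, so Miroritis is most probable.

Miroritis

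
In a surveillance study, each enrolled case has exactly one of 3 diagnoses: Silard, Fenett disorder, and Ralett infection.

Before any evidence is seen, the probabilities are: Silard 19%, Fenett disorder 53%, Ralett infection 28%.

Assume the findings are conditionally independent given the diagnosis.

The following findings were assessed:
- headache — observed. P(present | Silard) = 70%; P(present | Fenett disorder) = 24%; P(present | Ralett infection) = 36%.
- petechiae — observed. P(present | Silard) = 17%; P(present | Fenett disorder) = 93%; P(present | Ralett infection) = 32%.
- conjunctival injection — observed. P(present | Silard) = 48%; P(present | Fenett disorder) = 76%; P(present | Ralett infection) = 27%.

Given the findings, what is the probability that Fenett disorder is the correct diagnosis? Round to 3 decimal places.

For each hypothesis, the unnormalized posterior weight is prior × product of the finding likelihoods:
  Silard: 0.19 × 0.70 × 0.17 × 0.48 = 0.010853
  Fenett disorder: 0.53 × 0.24 × 0.93 × 0.76 = 0.089905
  Ralett infection: 0.28 × 0.36 × 0.32 × 0.27 = 0.0087091
The unnormalized weights sum to 0.10947.
P(Fenett disorder | evidence) = 0.089905 / 0.10947 ≈ 0.821.

0.821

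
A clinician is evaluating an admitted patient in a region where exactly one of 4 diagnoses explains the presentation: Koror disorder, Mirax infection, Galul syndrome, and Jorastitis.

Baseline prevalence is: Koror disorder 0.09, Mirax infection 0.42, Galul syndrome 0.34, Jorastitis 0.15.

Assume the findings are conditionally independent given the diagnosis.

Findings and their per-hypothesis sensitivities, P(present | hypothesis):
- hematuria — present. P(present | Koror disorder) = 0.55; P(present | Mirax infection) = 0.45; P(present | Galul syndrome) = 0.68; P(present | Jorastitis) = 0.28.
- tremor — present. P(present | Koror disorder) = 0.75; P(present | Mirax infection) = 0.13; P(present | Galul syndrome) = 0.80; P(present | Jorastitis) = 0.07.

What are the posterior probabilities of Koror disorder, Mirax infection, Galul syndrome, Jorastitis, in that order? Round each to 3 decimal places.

0.149, 0.098, 0.741, 0.012

Multiply each prior by the joint likelihood of the evidence pattern:
  Koror disorder: 0.09 × 0.55 × 0.75 = 0.037125
  Mirax infection: 0.42 × 0.45 × 0.13 = 0.02457
  Galul syndrome: 0.34 × 0.68 × 0.80 = 0.18496
  Jorastitis: 0.15 × 0.28 × 0.07 = 0.00294
Marginal likelihood of the evidence = 0.2496.
P(Koror disorder | evidence) = 0.037125 / 0.2496 ≈ 0.149
P(Mirax infection | evidence) = 0.02457 / 0.2496 ≈ 0.098
P(Galul syndrome | evidence) = 0.18496 / 0.2496 ≈ 0.741
P(Jorastitis | evidence) = 0.00294 / 0.2496 ≈ 0.012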